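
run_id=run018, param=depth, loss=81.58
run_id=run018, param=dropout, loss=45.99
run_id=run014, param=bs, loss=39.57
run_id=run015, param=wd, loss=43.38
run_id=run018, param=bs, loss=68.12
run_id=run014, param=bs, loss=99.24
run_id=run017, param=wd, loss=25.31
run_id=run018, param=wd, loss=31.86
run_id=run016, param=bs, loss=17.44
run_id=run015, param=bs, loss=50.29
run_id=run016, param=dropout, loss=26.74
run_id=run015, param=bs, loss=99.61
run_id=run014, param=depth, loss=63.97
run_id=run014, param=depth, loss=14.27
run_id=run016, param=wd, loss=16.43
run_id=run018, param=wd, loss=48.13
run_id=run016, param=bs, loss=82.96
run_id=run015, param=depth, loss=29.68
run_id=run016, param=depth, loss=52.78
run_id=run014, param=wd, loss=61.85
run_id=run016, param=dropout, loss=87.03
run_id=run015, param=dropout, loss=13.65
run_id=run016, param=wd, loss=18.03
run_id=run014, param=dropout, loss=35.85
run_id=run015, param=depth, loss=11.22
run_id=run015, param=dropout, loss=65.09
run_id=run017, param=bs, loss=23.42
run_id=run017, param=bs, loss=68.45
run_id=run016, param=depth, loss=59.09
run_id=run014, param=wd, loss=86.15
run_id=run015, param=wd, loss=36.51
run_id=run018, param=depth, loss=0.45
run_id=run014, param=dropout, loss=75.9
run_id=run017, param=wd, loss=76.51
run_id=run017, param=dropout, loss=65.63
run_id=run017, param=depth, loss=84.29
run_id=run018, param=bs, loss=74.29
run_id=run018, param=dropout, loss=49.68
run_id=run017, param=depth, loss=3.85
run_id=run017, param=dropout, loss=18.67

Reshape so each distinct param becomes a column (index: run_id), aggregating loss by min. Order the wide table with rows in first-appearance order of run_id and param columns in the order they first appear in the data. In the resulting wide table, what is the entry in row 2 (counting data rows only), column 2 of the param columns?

35.85

With rows in first-appearance order of run_id, row 2 is run_id=run014. param columns in first-appearance order: depth, dropout, bs, wd; column 2 is dropout.
Long rows with run_id=run014, param=dropout: min(35.85, 75.9) = 35.85.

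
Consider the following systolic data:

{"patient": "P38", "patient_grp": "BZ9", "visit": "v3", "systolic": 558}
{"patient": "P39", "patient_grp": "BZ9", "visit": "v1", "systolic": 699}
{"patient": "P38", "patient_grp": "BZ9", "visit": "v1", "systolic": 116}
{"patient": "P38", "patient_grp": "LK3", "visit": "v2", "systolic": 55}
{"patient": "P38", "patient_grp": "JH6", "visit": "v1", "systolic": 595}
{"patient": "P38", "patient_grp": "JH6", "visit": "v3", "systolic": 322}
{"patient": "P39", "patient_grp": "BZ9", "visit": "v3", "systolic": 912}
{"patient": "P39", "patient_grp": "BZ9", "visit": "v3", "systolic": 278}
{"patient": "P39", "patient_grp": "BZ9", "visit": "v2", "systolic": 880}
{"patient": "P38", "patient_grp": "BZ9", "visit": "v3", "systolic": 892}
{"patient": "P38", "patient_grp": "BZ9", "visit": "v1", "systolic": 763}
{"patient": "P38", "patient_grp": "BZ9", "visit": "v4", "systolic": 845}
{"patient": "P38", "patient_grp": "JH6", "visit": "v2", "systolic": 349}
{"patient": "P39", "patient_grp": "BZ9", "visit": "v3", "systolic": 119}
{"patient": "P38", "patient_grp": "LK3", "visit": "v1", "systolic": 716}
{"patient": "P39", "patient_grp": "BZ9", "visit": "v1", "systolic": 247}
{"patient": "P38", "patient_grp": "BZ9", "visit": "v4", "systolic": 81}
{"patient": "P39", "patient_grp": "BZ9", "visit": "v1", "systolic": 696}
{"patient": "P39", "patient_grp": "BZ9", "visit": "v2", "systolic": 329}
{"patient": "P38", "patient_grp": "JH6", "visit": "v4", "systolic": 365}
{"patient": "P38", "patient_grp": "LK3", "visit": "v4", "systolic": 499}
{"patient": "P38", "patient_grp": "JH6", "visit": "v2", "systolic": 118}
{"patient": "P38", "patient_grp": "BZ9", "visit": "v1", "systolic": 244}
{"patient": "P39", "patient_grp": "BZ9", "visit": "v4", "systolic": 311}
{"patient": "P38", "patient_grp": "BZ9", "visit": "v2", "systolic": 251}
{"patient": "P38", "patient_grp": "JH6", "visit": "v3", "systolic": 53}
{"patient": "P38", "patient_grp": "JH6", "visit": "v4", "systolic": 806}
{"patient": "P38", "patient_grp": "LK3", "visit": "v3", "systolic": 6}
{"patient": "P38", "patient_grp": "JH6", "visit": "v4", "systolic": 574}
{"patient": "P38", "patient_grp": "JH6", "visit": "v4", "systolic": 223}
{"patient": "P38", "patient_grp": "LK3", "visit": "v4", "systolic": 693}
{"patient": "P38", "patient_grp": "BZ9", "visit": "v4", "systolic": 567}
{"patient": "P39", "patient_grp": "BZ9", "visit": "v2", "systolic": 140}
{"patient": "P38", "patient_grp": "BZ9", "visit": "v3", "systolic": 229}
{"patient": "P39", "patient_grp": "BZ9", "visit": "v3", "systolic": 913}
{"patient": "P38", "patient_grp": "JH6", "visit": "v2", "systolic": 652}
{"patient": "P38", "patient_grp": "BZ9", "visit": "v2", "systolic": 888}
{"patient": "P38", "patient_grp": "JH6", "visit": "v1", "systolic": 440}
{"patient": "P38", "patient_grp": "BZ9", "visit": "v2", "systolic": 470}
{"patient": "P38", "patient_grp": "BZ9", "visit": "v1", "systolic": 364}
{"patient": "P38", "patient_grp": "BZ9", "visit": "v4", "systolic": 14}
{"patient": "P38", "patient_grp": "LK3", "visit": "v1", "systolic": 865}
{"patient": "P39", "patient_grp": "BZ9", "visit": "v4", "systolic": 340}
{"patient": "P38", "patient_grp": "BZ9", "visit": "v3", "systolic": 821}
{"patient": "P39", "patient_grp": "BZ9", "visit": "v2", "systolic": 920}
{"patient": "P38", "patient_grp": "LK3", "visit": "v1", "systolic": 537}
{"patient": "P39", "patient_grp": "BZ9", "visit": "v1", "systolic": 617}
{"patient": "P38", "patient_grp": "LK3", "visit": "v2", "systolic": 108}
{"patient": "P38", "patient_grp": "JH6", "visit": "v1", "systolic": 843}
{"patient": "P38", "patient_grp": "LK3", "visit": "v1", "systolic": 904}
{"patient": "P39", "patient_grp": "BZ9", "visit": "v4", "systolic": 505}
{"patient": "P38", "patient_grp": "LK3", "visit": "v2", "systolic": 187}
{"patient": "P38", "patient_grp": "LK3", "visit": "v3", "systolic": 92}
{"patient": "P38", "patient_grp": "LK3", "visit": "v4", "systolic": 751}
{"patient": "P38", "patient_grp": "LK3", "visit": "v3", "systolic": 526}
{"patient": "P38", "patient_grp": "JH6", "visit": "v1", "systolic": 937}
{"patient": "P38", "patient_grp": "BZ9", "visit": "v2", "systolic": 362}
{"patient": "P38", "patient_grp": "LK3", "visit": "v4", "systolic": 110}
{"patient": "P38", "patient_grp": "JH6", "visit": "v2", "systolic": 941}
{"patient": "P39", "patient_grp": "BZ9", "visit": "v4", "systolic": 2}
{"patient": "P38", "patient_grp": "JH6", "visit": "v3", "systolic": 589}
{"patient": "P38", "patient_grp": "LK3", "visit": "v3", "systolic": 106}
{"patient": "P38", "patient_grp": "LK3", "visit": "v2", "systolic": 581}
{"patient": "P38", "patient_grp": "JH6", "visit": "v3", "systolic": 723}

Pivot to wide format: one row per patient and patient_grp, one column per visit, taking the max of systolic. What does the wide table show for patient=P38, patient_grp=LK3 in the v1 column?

904

Rows with patient=P38, patient_grp=LK3 and visit=v1: systolic values are 716, 865, 537, 904.
max(716, 865, 537, 904) = 904.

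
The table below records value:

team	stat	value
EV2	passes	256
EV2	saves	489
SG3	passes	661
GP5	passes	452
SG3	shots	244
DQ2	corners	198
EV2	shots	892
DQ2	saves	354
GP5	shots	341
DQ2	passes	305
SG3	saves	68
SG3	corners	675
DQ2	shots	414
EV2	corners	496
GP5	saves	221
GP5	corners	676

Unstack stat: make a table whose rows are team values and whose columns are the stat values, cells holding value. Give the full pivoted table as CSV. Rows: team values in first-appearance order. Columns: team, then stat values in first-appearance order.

team,passes,saves,shots,corners
EV2,256,489,892,496
SG3,661,68,244,675
GP5,452,221,341,676
DQ2,305,354,414,198

Columns: team plus the 4 distinct stat values (passes, saves, shots, corners).
For example, row EV2 column passes takes value=256 from the long row (EV2, passes).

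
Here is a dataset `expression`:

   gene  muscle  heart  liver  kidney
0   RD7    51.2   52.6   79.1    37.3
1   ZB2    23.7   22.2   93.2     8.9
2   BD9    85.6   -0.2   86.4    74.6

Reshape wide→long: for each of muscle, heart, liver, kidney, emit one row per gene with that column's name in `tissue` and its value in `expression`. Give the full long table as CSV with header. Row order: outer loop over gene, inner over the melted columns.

gene,tissue,expression
RD7,muscle,51.2
RD7,heart,52.6
RD7,liver,79.1
RD7,kidney,37.3
ZB2,muscle,23.7
ZB2,heart,22.2
ZB2,liver,93.2
ZB2,kidney,8.9
BD9,muscle,85.6
BD9,heart,-0.2
BD9,liver,86.4
BD9,kidney,74.6

Each (gene, column) pair becomes one row: 3 × 4 = 12 rows.
For example, (RD7, muscle) → expression=51.2.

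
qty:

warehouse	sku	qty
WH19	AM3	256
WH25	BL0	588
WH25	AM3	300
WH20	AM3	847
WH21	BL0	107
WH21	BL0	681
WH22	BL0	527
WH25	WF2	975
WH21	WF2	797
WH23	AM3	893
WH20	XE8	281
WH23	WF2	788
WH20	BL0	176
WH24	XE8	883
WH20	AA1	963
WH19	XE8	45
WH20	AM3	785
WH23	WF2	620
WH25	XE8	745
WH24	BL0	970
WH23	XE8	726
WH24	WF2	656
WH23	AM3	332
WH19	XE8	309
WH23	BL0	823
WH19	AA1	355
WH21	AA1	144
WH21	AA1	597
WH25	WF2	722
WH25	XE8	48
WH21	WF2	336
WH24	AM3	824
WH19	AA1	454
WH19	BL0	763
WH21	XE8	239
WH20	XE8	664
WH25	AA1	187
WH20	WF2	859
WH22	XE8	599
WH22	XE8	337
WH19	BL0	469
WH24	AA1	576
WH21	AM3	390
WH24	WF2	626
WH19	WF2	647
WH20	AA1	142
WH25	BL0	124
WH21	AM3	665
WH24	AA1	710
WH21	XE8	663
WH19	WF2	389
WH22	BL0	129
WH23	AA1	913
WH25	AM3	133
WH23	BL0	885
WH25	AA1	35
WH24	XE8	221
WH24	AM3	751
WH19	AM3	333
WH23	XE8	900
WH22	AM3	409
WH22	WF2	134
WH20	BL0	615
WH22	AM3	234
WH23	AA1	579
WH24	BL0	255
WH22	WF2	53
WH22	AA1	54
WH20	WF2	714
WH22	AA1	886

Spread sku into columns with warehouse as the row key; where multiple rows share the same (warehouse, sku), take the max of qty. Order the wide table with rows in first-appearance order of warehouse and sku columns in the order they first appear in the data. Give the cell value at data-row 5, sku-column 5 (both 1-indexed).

886

With rows in first-appearance order of warehouse, row 5 is warehouse=WH22. sku columns in first-appearance order: AM3, BL0, WF2, XE8, AA1; column 5 is AA1.
Long rows with warehouse=WH22, sku=AA1: max(54, 886) = 886.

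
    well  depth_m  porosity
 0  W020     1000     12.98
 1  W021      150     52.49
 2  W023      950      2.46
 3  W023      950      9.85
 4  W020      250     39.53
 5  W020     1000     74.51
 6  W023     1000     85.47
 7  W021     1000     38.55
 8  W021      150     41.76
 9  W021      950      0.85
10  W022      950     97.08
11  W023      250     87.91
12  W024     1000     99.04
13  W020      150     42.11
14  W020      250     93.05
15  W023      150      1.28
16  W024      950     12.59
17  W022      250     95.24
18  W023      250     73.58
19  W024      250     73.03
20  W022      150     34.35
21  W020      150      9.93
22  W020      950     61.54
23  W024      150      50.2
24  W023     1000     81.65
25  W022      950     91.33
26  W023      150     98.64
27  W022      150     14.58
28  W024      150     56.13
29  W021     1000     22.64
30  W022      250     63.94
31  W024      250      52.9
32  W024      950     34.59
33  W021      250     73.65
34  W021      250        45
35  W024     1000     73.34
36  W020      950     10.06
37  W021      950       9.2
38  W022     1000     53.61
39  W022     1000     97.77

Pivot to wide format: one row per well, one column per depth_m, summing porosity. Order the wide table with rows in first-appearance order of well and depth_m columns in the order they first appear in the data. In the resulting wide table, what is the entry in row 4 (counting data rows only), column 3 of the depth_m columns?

188.41

With rows in first-appearance order of well, row 4 is well=W022. depth_m columns in first-appearance order: 1000, 150, 950, 250; column 3 is 950.
Long rows with well=W022, depth_m=950: 97.08 + 91.33 = 188.41.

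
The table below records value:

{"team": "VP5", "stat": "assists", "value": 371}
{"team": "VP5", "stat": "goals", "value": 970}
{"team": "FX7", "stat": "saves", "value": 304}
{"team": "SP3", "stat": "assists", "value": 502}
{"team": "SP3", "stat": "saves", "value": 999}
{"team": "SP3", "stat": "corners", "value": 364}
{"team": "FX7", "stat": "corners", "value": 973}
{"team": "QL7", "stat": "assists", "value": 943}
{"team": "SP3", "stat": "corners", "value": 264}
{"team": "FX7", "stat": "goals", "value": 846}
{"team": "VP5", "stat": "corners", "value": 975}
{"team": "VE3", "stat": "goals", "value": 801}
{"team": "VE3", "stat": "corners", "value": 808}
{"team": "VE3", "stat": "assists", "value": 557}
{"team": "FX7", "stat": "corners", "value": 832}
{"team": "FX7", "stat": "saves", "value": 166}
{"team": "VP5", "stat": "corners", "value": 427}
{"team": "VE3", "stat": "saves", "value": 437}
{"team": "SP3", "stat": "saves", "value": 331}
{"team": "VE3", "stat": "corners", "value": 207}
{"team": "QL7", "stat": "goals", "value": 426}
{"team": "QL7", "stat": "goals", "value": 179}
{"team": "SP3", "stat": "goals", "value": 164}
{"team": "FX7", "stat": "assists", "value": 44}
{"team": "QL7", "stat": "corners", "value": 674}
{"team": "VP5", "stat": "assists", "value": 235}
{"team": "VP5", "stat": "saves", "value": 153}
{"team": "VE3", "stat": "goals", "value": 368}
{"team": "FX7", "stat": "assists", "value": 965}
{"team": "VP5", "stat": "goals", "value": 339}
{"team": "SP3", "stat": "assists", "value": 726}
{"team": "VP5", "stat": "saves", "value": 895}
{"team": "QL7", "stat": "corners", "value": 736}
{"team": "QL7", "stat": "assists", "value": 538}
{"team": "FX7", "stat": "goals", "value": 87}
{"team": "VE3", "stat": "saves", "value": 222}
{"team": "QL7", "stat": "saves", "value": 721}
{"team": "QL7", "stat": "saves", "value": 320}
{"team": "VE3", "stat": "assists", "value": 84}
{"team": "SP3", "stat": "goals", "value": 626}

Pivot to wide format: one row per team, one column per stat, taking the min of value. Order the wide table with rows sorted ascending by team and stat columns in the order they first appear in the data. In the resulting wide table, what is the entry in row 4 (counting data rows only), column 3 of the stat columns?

With rows sorted ascending by team, row 4 is team=VE3. stat columns in first-appearance order: assists, goals, saves, corners; column 3 is saves.
Long rows with team=VE3, stat=saves: min(437, 222) = 222.

222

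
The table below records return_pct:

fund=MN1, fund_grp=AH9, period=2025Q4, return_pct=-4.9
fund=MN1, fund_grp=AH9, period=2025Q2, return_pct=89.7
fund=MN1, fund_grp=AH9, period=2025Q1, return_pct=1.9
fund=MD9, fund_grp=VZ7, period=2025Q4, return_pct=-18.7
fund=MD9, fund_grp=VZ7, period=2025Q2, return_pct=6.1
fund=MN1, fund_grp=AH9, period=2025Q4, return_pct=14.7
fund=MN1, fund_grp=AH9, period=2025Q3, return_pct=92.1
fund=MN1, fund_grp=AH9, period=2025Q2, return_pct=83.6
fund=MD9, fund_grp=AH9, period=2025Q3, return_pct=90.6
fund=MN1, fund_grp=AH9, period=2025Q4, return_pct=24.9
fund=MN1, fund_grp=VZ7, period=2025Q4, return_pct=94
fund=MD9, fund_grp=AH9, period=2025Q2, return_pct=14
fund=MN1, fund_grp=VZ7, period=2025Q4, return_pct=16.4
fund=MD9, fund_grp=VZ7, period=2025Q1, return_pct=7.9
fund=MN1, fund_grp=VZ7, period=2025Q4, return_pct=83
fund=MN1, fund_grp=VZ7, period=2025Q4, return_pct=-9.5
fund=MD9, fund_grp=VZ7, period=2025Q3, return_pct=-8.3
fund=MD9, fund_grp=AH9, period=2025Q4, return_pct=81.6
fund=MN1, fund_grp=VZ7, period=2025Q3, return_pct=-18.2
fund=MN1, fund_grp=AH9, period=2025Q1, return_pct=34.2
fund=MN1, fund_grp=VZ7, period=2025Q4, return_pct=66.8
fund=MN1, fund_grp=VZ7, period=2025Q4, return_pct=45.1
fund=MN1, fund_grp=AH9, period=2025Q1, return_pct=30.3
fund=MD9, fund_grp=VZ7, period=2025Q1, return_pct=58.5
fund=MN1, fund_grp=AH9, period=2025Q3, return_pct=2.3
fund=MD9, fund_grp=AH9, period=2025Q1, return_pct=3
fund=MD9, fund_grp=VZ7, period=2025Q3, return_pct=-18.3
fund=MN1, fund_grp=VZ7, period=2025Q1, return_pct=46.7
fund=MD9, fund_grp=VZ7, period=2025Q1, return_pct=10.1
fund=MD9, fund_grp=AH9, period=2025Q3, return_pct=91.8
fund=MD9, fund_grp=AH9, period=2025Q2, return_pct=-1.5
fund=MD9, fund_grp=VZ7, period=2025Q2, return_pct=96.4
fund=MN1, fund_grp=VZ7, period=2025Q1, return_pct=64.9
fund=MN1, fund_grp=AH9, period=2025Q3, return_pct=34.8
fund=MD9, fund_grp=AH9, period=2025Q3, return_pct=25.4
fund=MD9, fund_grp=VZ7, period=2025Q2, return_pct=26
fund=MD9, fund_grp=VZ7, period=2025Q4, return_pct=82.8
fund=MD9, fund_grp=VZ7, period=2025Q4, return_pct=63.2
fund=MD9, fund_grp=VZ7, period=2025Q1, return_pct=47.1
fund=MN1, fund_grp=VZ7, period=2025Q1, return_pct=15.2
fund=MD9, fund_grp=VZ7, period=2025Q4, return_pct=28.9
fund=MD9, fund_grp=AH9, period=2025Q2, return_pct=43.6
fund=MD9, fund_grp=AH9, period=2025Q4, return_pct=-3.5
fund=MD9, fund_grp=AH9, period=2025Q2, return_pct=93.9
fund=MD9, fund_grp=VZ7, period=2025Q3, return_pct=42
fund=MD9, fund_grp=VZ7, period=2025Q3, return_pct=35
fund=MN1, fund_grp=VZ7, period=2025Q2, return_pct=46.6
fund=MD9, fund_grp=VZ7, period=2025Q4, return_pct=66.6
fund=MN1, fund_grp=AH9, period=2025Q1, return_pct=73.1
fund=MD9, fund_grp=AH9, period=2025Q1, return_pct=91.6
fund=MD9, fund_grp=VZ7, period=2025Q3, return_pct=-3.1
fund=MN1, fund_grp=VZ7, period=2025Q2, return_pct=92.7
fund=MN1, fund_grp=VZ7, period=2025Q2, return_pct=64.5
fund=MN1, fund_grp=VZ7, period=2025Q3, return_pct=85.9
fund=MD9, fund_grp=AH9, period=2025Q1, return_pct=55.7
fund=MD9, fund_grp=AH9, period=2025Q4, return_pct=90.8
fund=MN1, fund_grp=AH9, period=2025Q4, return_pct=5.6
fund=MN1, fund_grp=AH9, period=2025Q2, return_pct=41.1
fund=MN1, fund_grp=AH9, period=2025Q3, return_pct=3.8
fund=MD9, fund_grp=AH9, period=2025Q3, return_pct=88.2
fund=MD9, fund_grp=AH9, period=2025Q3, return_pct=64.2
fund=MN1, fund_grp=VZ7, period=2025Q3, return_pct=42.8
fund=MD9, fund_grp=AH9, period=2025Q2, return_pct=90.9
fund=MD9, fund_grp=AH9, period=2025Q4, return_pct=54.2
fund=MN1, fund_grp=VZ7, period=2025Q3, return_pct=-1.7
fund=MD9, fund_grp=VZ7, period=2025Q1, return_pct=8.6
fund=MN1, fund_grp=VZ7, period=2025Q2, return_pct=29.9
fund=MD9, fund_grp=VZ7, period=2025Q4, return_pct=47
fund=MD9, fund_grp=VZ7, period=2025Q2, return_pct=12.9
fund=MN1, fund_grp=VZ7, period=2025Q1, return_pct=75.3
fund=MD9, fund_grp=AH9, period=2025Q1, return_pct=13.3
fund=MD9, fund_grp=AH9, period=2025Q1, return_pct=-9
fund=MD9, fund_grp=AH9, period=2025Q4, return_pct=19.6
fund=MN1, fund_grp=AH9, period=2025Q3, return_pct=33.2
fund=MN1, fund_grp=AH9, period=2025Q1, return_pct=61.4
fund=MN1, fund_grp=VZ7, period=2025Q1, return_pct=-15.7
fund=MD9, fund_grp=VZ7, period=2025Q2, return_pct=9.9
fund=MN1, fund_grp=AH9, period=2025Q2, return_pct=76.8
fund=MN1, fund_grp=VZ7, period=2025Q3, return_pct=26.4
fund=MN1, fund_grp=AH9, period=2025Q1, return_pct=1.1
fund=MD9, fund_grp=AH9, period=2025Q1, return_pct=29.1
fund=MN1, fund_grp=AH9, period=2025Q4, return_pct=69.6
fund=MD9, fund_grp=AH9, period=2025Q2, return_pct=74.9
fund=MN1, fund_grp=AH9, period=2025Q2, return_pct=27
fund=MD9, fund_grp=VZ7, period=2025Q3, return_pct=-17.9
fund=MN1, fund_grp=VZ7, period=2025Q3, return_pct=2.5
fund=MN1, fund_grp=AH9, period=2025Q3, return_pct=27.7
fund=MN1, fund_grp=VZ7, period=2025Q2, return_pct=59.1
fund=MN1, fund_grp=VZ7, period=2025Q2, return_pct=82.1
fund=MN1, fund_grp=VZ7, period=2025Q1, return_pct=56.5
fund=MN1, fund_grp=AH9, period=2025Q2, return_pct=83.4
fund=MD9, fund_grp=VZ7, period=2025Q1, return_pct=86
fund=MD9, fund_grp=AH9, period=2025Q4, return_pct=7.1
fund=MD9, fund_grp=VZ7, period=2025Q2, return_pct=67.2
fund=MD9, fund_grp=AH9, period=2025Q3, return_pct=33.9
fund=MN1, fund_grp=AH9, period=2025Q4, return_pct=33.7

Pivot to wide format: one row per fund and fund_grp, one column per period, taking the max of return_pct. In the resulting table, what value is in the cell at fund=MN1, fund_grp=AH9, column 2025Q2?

89.7

Rows with fund=MN1, fund_grp=AH9 and period=2025Q2: return_pct values are 89.7, 83.6, 41.1, 76.8, 27, 83.4.
max(89.7, 83.6, 41.1, 76.8, 27, 83.4) = 89.7.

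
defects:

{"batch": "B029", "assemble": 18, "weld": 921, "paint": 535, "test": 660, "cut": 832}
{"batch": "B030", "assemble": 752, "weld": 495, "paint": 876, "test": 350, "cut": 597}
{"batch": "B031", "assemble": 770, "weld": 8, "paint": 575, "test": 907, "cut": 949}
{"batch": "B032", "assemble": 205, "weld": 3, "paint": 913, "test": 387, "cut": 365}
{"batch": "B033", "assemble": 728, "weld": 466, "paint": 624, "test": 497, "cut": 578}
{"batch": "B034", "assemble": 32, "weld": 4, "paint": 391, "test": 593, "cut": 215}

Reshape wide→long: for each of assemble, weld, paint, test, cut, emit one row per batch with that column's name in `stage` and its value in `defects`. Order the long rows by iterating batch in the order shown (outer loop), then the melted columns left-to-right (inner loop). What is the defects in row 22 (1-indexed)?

30 rows total (6 × 5). Row 22: index ⌊(22-1)/5⌋ = 4 into batch → B033; (22-1) mod 5 = 1 into the melted columns → weld.
So row 22 is (B033, weld, 466); defects = 466.

466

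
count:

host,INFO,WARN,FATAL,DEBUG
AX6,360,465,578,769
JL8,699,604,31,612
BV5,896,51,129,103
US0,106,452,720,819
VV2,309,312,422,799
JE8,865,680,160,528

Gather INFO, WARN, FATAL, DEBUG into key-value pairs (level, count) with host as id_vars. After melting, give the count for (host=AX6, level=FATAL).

Unpivoting turns each (host, wide-column) pair into one long row.
The wide cell at row AX6, column FATAL holds 578, so the long row (AX6, FATAL) has count=578.

578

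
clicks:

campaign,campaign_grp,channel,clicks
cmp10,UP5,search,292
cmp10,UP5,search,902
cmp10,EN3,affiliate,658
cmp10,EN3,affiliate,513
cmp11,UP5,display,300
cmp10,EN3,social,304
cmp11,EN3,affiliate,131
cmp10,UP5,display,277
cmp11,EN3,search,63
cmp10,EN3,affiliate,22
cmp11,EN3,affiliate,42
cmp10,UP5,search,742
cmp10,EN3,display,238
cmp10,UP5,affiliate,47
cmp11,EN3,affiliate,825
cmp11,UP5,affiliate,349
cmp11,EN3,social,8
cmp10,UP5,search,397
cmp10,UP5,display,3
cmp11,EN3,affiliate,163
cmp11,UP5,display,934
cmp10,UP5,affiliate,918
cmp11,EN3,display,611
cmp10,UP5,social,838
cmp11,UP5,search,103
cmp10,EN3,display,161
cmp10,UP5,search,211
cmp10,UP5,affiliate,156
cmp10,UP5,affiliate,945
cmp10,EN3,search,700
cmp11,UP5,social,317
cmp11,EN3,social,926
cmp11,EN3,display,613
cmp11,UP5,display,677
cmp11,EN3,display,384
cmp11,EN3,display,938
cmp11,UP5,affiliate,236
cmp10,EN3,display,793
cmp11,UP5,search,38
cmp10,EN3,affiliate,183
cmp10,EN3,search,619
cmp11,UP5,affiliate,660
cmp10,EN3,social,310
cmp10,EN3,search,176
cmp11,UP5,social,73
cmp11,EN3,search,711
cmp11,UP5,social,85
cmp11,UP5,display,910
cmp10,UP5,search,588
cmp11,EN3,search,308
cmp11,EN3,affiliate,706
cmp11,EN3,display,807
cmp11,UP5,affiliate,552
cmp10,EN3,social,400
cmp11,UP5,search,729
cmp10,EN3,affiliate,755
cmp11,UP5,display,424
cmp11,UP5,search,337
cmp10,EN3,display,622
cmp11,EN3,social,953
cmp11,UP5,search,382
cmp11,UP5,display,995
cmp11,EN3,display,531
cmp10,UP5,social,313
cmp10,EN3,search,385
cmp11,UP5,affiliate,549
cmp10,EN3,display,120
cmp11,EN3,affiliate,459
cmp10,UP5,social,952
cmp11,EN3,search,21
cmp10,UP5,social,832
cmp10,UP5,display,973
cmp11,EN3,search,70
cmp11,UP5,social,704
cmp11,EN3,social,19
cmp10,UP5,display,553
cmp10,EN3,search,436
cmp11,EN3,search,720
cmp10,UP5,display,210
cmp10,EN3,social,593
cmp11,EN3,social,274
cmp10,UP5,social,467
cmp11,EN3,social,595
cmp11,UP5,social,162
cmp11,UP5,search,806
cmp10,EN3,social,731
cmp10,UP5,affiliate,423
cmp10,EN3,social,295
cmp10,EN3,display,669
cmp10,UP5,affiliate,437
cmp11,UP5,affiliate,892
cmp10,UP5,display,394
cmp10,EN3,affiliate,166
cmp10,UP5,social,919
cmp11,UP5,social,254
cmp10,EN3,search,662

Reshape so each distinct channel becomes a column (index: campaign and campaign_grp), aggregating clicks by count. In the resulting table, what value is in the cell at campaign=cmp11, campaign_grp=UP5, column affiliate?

Rows with campaign=cmp11, campaign_grp=UP5 and channel=affiliate: clicks values are 349, 236, 660, 552, 549, 892.
6 rows match — count = 6.

6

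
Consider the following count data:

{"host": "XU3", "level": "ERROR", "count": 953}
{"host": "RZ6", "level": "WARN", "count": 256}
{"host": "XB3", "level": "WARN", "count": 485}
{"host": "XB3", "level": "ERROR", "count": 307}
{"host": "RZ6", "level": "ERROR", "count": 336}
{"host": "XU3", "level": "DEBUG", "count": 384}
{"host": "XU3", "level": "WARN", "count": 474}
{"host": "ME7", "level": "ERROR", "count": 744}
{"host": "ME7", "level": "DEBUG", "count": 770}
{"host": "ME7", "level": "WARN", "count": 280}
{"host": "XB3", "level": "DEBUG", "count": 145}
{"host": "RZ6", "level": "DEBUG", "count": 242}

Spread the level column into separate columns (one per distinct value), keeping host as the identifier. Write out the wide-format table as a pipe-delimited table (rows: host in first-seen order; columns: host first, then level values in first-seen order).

| host | ERROR | WARN | DEBUG |
| XU3 | 953 | 474 | 384 |
| RZ6 | 336 | 256 | 242 |
| XB3 | 307 | 485 | 145 |
| ME7 | 744 | 280 | 770 |

Columns: host plus the 3 distinct level values (ERROR, WARN, DEBUG).
For example, row XU3 column ERROR takes count=953 from the long row (XU3, ERROR).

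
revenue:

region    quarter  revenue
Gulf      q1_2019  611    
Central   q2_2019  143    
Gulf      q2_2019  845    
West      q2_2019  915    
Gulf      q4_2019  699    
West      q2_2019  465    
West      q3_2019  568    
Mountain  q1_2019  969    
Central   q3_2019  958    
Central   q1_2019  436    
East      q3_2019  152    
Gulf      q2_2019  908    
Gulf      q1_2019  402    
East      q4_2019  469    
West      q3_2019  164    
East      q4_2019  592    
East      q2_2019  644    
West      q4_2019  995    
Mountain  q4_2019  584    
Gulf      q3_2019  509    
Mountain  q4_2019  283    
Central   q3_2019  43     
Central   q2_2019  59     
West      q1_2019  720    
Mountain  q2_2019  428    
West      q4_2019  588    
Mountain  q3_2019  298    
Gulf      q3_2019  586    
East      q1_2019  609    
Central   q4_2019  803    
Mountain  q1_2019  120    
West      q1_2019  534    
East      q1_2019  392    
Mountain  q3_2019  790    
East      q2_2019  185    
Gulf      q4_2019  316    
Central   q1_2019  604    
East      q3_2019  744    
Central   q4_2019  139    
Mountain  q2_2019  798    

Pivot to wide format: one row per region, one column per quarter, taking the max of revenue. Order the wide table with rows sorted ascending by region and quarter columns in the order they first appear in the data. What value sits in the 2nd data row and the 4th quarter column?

With rows sorted ascending by region, row 2 is region=East. quarter columns in first-appearance order: q1_2019, q2_2019, q4_2019, q3_2019; column 4 is q3_2019.
Long rows with region=East, quarter=q3_2019: max(152, 744) = 744.

744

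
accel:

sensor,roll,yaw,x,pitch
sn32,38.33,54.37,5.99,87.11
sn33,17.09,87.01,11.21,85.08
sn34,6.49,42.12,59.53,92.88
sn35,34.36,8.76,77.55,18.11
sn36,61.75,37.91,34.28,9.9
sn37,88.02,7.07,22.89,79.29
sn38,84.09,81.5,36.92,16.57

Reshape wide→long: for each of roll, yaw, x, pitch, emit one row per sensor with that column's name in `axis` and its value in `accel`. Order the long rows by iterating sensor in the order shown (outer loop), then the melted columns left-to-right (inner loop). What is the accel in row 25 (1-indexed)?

84.09

28 rows total (7 × 4). Row 25: index ⌊(25-1)/4⌋ = 6 into sensor → sn38; (25-1) mod 4 = 0 into the melted columns → roll.
So row 25 is (sn38, roll, 84.09); accel = 84.09.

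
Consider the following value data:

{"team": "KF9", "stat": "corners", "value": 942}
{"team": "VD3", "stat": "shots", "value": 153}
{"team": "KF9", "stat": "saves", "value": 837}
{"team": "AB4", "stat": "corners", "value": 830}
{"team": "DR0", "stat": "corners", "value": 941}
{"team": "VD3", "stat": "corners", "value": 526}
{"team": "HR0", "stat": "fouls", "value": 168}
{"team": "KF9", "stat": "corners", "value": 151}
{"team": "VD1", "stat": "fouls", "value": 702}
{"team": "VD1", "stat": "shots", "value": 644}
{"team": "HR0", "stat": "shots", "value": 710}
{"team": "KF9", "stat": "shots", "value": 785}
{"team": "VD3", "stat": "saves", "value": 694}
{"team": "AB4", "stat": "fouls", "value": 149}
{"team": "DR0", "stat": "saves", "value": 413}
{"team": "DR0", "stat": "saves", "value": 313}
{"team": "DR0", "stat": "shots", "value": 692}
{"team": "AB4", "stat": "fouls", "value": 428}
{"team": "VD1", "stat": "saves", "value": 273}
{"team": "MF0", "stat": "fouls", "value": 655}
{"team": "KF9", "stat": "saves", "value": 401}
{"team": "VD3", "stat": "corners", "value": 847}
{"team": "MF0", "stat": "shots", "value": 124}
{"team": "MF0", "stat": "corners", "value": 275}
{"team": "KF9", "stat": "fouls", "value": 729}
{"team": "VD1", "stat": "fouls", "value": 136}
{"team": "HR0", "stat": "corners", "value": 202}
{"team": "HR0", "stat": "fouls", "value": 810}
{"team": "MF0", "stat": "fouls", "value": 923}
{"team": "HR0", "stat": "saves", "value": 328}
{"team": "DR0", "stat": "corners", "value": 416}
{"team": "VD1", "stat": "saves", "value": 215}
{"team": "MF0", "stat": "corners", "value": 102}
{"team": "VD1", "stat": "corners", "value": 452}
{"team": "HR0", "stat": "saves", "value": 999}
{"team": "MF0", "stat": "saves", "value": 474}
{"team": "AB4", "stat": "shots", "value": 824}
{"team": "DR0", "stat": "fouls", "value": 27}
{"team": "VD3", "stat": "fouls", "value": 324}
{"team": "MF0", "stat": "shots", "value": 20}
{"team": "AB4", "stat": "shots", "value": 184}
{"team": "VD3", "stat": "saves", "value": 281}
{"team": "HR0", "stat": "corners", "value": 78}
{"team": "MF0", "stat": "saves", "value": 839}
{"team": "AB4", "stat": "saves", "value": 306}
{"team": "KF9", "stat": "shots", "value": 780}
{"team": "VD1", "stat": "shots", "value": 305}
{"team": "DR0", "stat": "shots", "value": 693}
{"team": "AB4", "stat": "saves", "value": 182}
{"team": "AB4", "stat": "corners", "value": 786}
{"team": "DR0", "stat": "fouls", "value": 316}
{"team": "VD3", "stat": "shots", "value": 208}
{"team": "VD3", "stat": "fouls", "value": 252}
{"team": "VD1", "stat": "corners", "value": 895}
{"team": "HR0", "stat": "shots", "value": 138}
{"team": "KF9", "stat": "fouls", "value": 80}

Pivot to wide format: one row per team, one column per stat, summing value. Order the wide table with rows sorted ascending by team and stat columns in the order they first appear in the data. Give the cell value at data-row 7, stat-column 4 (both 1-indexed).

With rows sorted ascending by team, row 7 is team=VD3. stat columns in first-appearance order: corners, shots, saves, fouls; column 4 is fouls.
Long rows with team=VD3, stat=fouls: 324 + 252 = 576.

576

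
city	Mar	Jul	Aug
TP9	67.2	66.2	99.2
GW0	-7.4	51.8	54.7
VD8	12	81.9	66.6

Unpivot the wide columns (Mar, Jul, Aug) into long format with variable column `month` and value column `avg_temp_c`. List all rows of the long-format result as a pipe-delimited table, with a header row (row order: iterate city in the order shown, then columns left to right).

| city | month | avg_temp_c |
| TP9 | Mar | 67.2 |
| TP9 | Jul | 66.2 |
| TP9 | Aug | 99.2 |
| GW0 | Mar | -7.4 |
| GW0 | Jul | 51.8 |
| GW0 | Aug | 54.7 |
| VD8 | Mar | 12 |
| VD8 | Jul | 81.9 |
| VD8 | Aug | 66.6 |

Each (city, column) pair becomes one row: 3 × 3 = 9 rows.
For example, (TP9, Mar) → avg_temp_c=67.2.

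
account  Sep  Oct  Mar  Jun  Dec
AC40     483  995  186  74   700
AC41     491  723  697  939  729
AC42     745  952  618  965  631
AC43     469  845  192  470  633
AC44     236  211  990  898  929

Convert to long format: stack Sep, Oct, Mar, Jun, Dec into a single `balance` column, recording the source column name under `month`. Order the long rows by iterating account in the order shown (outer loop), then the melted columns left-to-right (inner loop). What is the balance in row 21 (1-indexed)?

25 rows total (5 × 5). Row 21: index ⌊(21-1)/5⌋ = 4 into account → AC44; (21-1) mod 5 = 0 into the melted columns → Sep.
So row 21 is (AC44, Sep, 236); balance = 236.

236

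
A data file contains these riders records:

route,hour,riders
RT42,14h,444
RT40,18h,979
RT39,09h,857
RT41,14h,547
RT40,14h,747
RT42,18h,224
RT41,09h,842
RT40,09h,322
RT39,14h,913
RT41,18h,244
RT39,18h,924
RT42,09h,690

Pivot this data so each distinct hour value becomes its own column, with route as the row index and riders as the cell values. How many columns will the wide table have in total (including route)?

4

1 column for route plus 3 distinct hour values → 4 columns.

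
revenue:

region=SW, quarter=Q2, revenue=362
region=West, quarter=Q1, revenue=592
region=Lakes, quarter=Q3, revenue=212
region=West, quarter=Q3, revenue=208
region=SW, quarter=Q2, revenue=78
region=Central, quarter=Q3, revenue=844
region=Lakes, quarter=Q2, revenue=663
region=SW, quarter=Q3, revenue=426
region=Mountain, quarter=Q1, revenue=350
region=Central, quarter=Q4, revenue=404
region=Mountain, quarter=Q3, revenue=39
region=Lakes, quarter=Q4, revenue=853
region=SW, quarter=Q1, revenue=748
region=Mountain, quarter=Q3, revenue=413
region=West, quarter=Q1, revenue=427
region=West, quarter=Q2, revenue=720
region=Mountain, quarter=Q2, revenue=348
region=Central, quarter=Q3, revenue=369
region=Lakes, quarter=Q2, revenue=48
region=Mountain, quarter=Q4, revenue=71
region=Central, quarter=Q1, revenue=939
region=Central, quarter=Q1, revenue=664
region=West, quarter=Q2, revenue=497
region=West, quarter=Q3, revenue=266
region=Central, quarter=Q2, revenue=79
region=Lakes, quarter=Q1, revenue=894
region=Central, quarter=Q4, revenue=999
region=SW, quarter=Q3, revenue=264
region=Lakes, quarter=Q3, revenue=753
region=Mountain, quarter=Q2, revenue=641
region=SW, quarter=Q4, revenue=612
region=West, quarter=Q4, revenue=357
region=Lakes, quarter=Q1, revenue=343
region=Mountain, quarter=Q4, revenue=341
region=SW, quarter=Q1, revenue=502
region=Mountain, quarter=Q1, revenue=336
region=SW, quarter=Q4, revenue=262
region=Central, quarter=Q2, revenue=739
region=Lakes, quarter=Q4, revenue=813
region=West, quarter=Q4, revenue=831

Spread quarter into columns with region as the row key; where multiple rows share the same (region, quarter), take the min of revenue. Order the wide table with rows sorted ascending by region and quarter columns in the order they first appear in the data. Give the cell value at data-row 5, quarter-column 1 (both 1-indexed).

497

With rows sorted ascending by region, row 5 is region=West. quarter columns in first-appearance order: Q2, Q1, Q3, Q4; column 1 is Q2.
Long rows with region=West, quarter=Q2: min(720, 497) = 497.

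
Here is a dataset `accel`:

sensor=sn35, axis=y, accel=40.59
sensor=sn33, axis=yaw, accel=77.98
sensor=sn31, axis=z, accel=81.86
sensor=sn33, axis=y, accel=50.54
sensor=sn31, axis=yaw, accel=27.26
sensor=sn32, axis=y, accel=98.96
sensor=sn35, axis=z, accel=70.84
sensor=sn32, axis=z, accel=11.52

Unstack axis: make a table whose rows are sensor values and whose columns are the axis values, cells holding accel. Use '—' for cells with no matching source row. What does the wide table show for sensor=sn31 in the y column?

—

No long-format row has sensor=sn31 and axis=y, so the cell is —.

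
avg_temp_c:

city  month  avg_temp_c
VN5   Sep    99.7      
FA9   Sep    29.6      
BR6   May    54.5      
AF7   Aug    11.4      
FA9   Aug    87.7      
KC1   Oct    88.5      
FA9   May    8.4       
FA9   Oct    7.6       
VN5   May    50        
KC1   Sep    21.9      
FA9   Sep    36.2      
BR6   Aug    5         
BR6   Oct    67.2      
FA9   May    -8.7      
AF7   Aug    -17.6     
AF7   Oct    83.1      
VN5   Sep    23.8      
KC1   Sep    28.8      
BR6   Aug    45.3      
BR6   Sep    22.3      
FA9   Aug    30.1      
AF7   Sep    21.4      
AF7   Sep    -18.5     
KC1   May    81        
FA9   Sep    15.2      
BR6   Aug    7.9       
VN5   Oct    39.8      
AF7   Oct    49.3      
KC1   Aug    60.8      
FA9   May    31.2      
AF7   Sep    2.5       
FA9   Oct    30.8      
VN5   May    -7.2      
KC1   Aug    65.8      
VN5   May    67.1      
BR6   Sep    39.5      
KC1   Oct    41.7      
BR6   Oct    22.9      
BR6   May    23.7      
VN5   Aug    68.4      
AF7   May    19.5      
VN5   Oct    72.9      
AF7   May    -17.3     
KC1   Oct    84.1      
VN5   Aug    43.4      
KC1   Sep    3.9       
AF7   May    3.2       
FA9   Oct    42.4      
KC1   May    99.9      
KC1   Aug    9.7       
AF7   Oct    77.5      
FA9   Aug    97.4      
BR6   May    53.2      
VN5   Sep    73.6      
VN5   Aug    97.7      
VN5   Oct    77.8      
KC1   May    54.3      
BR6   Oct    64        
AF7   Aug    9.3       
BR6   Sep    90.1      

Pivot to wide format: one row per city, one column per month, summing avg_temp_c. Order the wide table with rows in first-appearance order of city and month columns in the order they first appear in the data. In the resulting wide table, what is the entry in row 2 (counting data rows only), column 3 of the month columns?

With rows in first-appearance order of city, row 2 is city=FA9. month columns in first-appearance order: Sep, May, Aug, Oct; column 3 is Aug.
Long rows with city=FA9, month=Aug: 87.7 + 30.1 + 97.4 = 215.2.

215.2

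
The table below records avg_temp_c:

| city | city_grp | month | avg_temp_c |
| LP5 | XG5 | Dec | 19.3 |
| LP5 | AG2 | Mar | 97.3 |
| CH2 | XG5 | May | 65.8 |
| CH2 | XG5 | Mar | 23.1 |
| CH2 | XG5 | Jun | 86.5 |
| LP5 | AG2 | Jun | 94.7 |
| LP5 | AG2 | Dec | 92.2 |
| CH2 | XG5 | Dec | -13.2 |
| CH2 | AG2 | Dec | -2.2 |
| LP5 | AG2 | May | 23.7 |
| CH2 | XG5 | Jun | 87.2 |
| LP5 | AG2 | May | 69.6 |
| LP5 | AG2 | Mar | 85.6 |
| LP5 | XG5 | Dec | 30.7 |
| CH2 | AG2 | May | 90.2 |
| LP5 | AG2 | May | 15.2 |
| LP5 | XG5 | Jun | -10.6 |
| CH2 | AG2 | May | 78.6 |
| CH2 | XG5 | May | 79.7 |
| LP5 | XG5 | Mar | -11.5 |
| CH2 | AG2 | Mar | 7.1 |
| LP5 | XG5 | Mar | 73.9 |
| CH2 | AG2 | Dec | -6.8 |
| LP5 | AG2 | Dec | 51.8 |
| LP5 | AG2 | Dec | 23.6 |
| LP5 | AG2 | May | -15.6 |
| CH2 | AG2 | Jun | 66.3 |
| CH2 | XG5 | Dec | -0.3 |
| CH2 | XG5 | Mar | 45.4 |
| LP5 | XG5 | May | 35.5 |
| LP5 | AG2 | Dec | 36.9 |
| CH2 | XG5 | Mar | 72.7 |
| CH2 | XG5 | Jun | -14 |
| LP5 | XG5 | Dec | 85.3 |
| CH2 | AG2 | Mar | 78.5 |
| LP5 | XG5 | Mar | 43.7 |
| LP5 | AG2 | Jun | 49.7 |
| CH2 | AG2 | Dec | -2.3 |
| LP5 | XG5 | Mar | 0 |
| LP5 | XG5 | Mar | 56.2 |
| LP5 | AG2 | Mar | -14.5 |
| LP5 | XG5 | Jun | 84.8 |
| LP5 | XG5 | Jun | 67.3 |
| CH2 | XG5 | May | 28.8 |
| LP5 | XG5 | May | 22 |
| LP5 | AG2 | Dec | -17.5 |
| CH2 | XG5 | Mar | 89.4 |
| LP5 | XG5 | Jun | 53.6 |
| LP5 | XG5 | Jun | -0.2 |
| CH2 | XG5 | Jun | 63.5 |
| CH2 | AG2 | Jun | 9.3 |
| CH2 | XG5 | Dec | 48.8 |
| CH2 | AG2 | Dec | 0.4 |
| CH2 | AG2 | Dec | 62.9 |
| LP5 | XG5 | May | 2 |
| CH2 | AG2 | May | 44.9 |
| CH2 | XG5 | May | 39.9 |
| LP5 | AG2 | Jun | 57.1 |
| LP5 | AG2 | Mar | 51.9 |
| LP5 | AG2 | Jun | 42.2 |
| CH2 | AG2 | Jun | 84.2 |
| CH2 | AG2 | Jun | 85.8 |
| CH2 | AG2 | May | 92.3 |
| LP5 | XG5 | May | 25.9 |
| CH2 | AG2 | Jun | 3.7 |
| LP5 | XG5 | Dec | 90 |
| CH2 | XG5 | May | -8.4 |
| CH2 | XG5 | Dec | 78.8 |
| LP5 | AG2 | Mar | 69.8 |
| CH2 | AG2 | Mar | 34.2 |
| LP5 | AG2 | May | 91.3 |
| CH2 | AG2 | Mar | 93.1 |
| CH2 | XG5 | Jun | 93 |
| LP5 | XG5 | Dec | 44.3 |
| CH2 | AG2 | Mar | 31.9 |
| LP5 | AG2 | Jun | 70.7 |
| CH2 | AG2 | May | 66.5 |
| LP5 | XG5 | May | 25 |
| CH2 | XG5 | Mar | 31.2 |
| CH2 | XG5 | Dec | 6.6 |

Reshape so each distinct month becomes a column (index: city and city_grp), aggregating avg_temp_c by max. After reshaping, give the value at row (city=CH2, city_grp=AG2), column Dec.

Rows with city=CH2, city_grp=AG2 and month=Dec: avg_temp_c values are -2.2, -6.8, -2.3, 0.4, 62.9.
max(-2.2, -6.8, -2.3, 0.4, 62.9) = 62.9.

62.9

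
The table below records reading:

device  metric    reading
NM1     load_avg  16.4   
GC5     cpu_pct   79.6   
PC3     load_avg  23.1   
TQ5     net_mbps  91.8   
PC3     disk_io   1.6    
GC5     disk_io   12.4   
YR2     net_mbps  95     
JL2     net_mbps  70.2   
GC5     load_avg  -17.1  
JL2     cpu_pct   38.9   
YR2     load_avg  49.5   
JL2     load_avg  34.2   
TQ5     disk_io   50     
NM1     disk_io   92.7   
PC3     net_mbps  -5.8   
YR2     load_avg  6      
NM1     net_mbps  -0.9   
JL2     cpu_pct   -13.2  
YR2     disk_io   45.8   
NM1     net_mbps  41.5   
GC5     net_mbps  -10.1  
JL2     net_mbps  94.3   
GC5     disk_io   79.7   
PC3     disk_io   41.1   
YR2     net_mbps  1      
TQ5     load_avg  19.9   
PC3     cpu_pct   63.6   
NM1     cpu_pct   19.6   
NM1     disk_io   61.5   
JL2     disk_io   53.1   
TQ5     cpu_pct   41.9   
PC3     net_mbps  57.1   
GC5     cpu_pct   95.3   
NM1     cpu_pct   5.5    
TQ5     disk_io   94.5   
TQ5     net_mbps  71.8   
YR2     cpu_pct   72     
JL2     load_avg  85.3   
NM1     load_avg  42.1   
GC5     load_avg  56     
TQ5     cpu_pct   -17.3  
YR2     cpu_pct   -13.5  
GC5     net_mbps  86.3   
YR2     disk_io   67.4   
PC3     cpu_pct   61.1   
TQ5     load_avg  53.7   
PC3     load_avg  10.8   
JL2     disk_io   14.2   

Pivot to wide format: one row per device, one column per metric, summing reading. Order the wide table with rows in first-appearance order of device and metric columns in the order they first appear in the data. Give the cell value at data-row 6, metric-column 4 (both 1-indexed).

67.3

With rows in first-appearance order of device, row 6 is device=JL2. metric columns in first-appearance order: load_avg, cpu_pct, net_mbps, disk_io; column 4 is disk_io.
Long rows with device=JL2, metric=disk_io: 53.1 + 14.2 = 67.3.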